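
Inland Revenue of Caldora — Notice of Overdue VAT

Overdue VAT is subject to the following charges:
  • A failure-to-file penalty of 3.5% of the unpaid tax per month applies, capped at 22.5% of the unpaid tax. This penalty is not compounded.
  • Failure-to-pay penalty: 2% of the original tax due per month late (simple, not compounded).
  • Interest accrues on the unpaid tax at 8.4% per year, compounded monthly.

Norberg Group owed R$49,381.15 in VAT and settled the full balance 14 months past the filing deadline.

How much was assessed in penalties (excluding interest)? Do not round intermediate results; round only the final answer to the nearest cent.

R$24,937.48

Failure-to-file: 14 × 3.5% × R$49,381.15 = R$24,196.76…, capped at 22.5% × R$49,381.15 = R$11,110.76…
Failure-to-pay penalty = 2% × R$49,381.15 × 14 mo = R$13,826.72…
Total penalty = R$11,110.76… + R$13,826.72… = R$24,937.48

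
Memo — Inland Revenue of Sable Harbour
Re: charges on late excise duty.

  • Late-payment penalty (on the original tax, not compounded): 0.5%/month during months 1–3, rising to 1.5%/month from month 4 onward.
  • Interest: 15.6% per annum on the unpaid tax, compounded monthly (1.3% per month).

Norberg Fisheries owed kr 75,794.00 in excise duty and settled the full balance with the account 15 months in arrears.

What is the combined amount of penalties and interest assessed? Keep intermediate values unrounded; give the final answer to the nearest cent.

Penalty, months 1–3: 3 × 0.5% × kr 75,794.00 = kr 1,136.91
Penalty, months 4–15: 12 × 1.5% × kr 75,794.00 = kr 13,642.92
Interest: kr 75,794.00 × ((1 + 0.013)^15 − 1) = kr 75,794.00 × 0.2137848… = kr 16,203.6021…
Penalties + interest = kr 14,779.8300 + kr 16,203.6021… = kr 30,983.43

kr 30,983.43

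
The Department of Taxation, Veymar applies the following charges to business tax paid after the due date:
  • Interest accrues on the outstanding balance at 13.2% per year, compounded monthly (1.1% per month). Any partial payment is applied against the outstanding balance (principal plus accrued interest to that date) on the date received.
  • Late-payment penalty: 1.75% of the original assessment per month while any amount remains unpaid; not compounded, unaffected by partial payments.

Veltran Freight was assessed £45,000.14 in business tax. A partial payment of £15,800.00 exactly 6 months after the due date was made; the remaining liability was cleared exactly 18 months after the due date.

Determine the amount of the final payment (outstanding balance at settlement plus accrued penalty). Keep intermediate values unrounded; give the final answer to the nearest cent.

Balance at month 6: £45,000.1400 × (1 + 0.011)^6 = £48,053.0323…
After £15,800.00 payment: £48,053.0323… − £15,800.00 = £32,253.0323…
Balance at month 18: £32,253.0323… × (1 + 0.011)^12 = £36,777.6876…
Penalty: 18 × 1.75% × £45,000.14 = £14,175.04…
Final settlement = outstanding balance + penalty = £36,777.6876… + £14,175.04… = £50,952.73

£50,952.73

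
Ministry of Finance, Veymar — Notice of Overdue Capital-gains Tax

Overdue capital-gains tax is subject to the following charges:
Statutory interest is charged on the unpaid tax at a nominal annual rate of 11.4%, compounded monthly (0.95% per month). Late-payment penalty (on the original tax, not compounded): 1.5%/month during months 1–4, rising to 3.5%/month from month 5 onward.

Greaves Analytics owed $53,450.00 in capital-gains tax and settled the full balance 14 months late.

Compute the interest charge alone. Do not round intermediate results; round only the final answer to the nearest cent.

Interest: $53,450.00 × ((1 + 0.0095)^14 − 1) = $53,450.00 × 0.1415331… = $7,564.9466…

$7,564.95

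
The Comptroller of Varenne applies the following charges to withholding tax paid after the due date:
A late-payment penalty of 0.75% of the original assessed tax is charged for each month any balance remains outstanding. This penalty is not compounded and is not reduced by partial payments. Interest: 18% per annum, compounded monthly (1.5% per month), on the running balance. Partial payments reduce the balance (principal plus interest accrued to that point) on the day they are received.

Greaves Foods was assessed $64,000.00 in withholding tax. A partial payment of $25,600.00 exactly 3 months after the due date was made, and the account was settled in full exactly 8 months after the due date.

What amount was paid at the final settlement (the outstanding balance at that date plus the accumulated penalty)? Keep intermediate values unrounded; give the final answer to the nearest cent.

Balance at month 3: $64,000.0000 × (1 + 0.015)^3 = $66,923.4160
After $25,600.00 payment: $66,923.4160 − $25,600.00 = $41,323.4160
Balance at month 8: $41,323.4160 × (1 + 0.015)^5 = $44,517.0550…
Penalty: 8 × 0.75% × $64,000.00 = $3,840.00
Final settlement = outstanding balance + penalty = $44,517.0550… + $3,840.00 = $48,357.06

$48,357.06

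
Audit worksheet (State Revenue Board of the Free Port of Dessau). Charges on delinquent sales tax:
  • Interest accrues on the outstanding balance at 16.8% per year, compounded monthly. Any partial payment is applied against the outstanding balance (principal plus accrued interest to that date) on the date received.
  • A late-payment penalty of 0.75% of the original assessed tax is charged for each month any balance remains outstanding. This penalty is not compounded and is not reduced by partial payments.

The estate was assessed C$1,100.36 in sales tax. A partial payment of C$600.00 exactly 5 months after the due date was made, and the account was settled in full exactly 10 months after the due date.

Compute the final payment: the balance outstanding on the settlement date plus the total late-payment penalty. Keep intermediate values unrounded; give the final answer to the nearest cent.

Monthly rate = 16.8% ÷ 12 = 1.4%
Balance at month 5: C$1,100.3600 × (1 + 0.014)^5 = C$1,179.5723…
After C$600.00 payment: C$1,179.5723… − C$600.00 = C$579.5723…
Balance at month 10: C$579.5723… × (1 + 0.014)^5 = C$621.2944…
Penalty: 10 × 0.75% × C$1,100.36 = C$82.53…
Final settlement = outstanding balance + penalty = C$621.2944… + C$82.53… = C$703.82

C$703.82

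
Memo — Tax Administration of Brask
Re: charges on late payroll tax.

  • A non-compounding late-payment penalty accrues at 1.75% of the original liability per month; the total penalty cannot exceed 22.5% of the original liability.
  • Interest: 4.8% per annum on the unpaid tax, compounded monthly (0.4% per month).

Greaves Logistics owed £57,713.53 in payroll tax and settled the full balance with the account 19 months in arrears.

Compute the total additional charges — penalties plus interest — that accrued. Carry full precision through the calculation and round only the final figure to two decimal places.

£17,533.31

Penalty (uncapped): 19 × 1.75% × £57,713.53 = £19,189.75…; cap = 22.5% × £57,713.53 = £12,985.54… → penalty = £12,985.54…
Interest: £57,713.53 × ((1 + 0.004)^19 − 1) = £57,713.53 × 0.0787990… = £4,547.7696…
Penalties + interest = £12,985.5443… + £4,547.7696… = £17,533.31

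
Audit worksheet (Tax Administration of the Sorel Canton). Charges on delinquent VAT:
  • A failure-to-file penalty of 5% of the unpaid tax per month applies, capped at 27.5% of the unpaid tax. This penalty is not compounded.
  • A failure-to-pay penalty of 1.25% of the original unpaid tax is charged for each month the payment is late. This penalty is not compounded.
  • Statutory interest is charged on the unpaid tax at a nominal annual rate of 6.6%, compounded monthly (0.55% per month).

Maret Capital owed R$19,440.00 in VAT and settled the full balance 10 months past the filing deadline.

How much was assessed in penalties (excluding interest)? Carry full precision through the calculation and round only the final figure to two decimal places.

R$7,776.00

Failure-to-file: 10 × 5% × R$19,440.00 = R$9,720.00, capped at 27.5% × R$19,440.00 = R$5,346.00
Failure-to-pay penalty = 1.25% × R$19,440.00 × 10 mo = R$2,430.00
Total penalty = R$5,346.00 + R$2,430.00 = R$7,776.00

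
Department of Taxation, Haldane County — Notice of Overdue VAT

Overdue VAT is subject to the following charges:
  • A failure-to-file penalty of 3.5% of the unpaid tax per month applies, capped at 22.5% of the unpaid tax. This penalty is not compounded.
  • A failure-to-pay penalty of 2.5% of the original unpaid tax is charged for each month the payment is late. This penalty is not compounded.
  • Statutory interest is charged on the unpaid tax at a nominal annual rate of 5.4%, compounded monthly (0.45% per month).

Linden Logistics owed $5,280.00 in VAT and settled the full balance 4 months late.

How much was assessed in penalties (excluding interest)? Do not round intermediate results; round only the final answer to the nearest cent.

$1,267.20

Failure-to-file: 4 × 3.5% × $5,280.00 = $739.20 (under the 22.5% cap)
Failure-to-pay penalty = 2.5% × $5,280.00 × 4 mo = $528.00
Total penalty = $739.20 + $528.00 = $1,267.20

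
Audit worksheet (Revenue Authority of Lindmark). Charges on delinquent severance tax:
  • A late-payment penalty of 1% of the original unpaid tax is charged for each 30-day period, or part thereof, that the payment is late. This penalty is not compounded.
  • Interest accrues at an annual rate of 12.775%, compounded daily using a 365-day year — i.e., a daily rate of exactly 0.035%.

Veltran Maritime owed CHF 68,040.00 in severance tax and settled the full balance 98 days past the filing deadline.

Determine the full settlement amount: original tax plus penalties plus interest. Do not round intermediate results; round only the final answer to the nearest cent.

CHF 73,135.44

Penalty periods: ⌈98/30⌉ = 4; penalty = 4 × 1% × CHF 68,040.00 = CHF 2,721.60
Interest: CHF 68,040.00 × ((1 + 0.00035)^98 − 1) = CHF 68,040.00 × 0.03488882… = CHF 2,373.8352…
Total = CHF 68,040.00 + CHF 2,721.6000 + CHF 2,373.8352… = CHF 73,135.44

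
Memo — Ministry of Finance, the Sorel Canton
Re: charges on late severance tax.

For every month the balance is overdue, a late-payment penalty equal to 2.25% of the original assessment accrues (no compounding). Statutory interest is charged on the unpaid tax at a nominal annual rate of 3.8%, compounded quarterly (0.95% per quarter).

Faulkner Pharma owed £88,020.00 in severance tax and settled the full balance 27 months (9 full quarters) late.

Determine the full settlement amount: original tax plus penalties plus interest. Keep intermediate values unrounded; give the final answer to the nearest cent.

£149,310.27

Late-payment penalty: 27 × 2.25% × £88,020.00 = £53,472.15
Interest: £88,020.00 × ((1 + 0.0095)^9 − 1) = £88,020.00 × 0.0888221… = £7,818.1173…
Total = £88,020.00 + £53,472.1500 + £7,818.1173… = £149,310.27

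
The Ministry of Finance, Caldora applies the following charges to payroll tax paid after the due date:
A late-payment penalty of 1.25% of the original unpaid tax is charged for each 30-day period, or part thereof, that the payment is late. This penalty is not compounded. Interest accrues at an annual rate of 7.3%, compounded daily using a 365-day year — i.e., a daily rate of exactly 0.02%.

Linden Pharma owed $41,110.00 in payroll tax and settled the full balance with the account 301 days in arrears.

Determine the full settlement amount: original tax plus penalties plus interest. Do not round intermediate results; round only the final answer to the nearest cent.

Penalty periods: ⌈301/30⌉ = 11; penalty = 11 × 1.25% × $41,110.00 = $5,652.63…
Interest: $41,110.00 × ((1 + 0.0002)^301 − 1) = $41,110.00 × 0.06204254… = $2,550.5689…
Total = $41,110.00 + $5,652.6250 + $2,550.5689… = $49,313.19

$49,313.19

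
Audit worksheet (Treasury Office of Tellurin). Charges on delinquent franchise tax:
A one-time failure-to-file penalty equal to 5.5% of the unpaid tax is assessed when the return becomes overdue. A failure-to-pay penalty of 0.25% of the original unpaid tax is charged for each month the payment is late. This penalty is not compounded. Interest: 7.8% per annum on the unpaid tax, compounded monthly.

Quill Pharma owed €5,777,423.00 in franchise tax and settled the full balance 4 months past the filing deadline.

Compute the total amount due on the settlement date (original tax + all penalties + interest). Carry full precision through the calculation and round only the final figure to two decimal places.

€6,304,639.43

Failure-to-file penalty: 5.5% × €5,777,423.00 = €317,758.27…
Failure-to-pay penalty = 0.25% × €5,777,423.00 × 4 mo = €57,774.23
Interest (7.8%/yr ÷ 12 = 0.65%/month): €5,777,423.00 × ((1 + 0.0065)^4 − 1) = €151,683.9315…
Total = €5,777,423.00 + €375,532.4950 + €151,683.9315… = €6,304,639.43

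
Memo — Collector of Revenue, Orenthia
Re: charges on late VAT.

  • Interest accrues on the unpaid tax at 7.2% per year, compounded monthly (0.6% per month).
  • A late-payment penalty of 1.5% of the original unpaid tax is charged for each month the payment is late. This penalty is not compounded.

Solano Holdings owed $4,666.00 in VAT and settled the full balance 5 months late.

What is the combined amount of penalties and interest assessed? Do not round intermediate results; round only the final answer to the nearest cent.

$491.62

Late-payment penalty: 5 × 1.5% × $4,666.00 = $349.95
Interest: $4,666.00 × ((1 + 0.006)^5 − 1) = $4,666.00 × 0.0303622… = $141.6699…
Penalties + interest = $349.9500 + $141.6699… = $491.62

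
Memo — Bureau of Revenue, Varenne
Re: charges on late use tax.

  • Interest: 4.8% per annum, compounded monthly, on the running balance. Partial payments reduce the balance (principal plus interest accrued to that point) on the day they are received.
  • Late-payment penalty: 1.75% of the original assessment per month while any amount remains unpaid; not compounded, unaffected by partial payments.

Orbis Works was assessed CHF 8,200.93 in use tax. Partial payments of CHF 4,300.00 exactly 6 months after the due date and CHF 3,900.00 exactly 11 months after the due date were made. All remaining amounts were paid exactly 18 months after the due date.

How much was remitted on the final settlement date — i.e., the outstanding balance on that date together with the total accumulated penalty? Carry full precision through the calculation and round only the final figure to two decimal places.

Monthly rate = 4.8% ÷ 12 = 0.4%
Balance at month 6: CHF 8,200.9300 × (1 + 0.004)^6 = CHF 8,399.7311…
After CHF 4,300.00 payment: CHF 8,399.7311… − CHF 4,300.00 = CHF 4,099.7311…
Balance at month 11: CHF 4,099.7311… × (1 + 0.004)^5 = CHF 4,182.3843…
After CHF 3,900.00 payment: CHF 4,182.3843… − CHF 3,900.00 = CHF 282.3843…
Balance at month 18: CHF 282.3843… × (1 + 0.004)^7 = CHF 290.3866…
Penalty: 18 × 1.75% × CHF 8,200.93 = CHF 2,583.29…
Final settlement = outstanding balance + penalty = CHF 290.3866… + CHF 2,583.29… = CHF 2,873.68

CHF 2,873.68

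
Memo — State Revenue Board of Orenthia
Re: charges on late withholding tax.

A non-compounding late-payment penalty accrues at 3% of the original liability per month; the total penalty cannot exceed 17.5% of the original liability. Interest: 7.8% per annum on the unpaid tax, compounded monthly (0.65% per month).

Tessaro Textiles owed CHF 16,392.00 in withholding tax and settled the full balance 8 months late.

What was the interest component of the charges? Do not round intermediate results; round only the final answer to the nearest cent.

CHF 872.03

Interest: CHF 16,392.00 × ((1 + 0.0065)^8 − 1) = CHF 16,392.00 × 0.0531985… = CHF 872.0299…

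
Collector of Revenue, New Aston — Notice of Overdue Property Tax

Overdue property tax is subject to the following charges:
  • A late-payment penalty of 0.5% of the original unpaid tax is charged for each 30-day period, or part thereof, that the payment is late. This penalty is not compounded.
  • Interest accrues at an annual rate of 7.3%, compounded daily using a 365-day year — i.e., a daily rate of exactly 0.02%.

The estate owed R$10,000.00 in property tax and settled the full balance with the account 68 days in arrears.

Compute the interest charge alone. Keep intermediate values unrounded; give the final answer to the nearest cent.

Interest: R$10,000.00 × ((1 + 0.0002)^68 − 1) = R$10,000.00 × 0.01369152… = R$136.9152…

R$136.92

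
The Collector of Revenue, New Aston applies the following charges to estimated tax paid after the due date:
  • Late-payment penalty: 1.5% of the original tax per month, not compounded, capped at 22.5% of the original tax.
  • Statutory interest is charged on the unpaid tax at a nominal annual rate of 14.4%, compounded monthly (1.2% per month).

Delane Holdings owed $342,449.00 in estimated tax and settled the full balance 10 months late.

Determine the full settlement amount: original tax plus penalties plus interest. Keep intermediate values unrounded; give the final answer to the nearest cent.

$437,201.82

Penalty: 10 × 1.5% × $342,449.00 = $51,367.35 (below the 22.5% cap of $77,051.03…)
Interest: $342,449.00 × ((1 + 0.012)^10 − 1) = $342,449.00 × 0.1266918… = $43,385.4726…
Total = $342,449.00 + $51,367.3500 + $43,385.4726… = $437,201.82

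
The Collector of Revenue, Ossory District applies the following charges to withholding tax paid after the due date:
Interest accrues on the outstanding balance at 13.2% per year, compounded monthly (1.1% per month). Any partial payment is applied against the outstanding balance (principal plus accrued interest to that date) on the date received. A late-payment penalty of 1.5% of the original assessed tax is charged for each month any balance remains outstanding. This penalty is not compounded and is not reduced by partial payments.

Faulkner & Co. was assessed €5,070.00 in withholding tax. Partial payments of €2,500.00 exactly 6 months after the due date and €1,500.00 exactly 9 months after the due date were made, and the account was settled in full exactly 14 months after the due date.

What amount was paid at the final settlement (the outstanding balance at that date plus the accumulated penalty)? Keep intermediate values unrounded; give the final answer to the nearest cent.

Balance at month 6: €5,070.0000 × (1 + 0.011)^6 = €5,413.9581…
After €2,500.00 payment: €5,413.9581… − €2,500.00 = €2,913.9581…
Balance at month 9: €2,913.9581… × (1 + 0.011)^3 = €3,011.1804…
After €1,500.00 payment: €3,011.1804… − €1,500.00 = €1,511.1804…
Balance at month 14: €1,511.1804… × (1 + 0.011)^5 = €1,596.1441…
Penalty: 14 × 1.5% × €5,070.00 = €1,064.70
Final settlement = outstanding balance + penalty = €1,596.1441… + €1,064.70 = €2,660.84

€2,660.84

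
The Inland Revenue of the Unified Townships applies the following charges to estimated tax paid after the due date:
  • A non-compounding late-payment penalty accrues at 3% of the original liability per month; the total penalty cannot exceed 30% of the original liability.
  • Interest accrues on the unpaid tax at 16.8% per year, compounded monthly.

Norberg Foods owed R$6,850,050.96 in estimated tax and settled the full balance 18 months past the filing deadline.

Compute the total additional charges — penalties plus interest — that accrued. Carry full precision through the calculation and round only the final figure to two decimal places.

R$4,002,823.22

Penalty (uncapped): 18 × 3% × R$6,850,050.96 = R$3,699,027.52…; cap = 30% × R$6,850,050.96 = R$2,055,015.29… → penalty = R$2,055,015.29…
Interest (16.8%/yr ÷ 12 = 1.4%/month): R$6,850,050.96 × ((1 + 0.014)^18 − 1) = R$1,947,807.9369…
Penalties + interest = R$2,055,015.2880 + R$1,947,807.9369… = R$4,002,823.22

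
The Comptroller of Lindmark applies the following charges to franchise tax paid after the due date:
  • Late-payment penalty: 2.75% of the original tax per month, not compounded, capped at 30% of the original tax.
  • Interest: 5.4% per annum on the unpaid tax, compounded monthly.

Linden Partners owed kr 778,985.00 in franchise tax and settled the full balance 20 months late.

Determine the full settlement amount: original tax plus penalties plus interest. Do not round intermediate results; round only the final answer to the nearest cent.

kr 1,085,868.79

Penalty (uncapped): 20 × 2.75% × kr 778,985.00 = kr 428,441.75; cap = 30% × kr 778,985.00 = kr 233,695.50 → penalty = kr 233,695.50
Interest (5.4%/yr ÷ 12 = 0.45%/month): kr 778,985.00 × ((1 + 0.0045)^20 − 1) = kr 73,188.2879…
Total = kr 778,985.00 + kr 233,695.5000 + kr 73,188.2879… = kr 1,085,868.79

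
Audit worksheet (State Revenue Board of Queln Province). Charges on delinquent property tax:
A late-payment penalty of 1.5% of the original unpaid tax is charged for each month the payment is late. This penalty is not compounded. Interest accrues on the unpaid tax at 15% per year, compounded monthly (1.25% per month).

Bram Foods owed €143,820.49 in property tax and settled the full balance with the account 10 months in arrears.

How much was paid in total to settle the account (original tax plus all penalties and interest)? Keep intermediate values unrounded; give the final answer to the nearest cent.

€184,416.82

Late-payment penalty = 1.5% × €143,820.49 × 10 mo = €21,573.07…
Interest: €143,820.49 × ((1 + 0.0125)^10 − 1) = €143,820.49 × 0.1322708… = €19,023.2555…
Total = €143,820.49 + €21,573.0735 + €19,023.2555… = €184,416.82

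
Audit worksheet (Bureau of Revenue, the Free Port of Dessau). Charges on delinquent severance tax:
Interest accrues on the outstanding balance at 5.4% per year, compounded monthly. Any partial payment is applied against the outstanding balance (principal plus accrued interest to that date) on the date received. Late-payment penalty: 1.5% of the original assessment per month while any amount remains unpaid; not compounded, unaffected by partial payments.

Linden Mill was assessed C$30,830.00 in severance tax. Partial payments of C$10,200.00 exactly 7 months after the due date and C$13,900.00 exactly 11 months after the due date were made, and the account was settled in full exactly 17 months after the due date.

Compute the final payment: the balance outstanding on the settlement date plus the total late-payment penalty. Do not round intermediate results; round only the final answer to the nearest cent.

Monthly rate = 5.4% ÷ 12 = 0.45%
Balance at month 7: C$30,830.0000 × (1 + 0.0045)^7 = C$31,814.3542…
After C$10,200.00 payment: C$31,814.3542… − C$10,200.00 = C$21,614.3542…
Balance at month 11: C$21,614.3542… × (1 + 0.0045)^4 = C$22,006.0466…
After C$13,900.00 payment: C$22,006.0466… − C$13,900.00 = C$8,106.0466…
Balance at month 17: C$8,106.0466… × (1 + 0.0045)^6 = C$8,327.3869…
Penalty: 17 × 1.5% × C$30,830.00 = C$7,861.65
Final settlement = outstanding balance + penalty = C$8,327.3869… + C$7,861.65 = C$16,189.04

C$16,189.04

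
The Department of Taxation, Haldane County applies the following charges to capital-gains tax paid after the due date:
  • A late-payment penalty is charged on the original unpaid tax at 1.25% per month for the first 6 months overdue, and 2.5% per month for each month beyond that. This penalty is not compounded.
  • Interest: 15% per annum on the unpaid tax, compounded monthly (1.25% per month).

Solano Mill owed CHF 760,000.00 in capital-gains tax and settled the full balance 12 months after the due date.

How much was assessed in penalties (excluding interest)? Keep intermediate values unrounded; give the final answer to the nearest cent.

CHF 171,000.00

Penalty, months 1–6: 6 × 1.25% × CHF 760,000.00 = CHF 57,000.00
Penalty, months 7–12: 6 × 2.5% × CHF 760,000.00 = CHF 114,000.00
Total penalty = CHF 57,000.00 + CHF 114,000.00 = CHF 171,000.00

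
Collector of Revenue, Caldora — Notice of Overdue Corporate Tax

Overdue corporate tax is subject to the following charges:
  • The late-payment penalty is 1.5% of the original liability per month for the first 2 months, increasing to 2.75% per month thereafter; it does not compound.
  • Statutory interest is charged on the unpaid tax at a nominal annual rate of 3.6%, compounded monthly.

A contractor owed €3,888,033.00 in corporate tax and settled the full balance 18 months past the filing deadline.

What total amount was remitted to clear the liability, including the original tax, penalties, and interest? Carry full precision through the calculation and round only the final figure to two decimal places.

€5,930,802.75

Penalty, months 1–2: 2 × 1.5% × €3,888,033.00 = €116,640.99
Penalty, months 3–18: 16 × 2.75% × €3,888,033.00 = €1,710,734.52
Interest (3.6%/yr ÷ 12 = 0.3%/month): €3,888,033.00 × ((1 + 0.003)^18 − 1) = €215,394.2364…
Total = €3,888,033.00 + €1,827,375.5100 + €215,394.2364… = €5,930,802.75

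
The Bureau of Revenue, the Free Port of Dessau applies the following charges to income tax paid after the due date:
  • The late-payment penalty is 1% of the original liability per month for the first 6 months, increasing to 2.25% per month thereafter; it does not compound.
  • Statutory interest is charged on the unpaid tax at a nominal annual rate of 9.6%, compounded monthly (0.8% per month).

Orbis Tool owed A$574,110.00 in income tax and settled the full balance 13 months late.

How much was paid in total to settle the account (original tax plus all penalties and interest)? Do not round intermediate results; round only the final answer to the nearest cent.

Penalty, months 1–6: 6 × 1% × A$574,110.00 = A$34,446.60
Penalty, months 7–13: 7 × 2.25% × A$574,110.00 = A$90,422.33…
Interest: A$574,110.00 × ((1 + 0.008)^13 − 1) = A$574,110.00 × 0.1091414… = A$62,659.1710…
Total = A$574,110.00 + A$124,868.9250 + A$62,659.1710… = A$761,638.10

A$761,638.10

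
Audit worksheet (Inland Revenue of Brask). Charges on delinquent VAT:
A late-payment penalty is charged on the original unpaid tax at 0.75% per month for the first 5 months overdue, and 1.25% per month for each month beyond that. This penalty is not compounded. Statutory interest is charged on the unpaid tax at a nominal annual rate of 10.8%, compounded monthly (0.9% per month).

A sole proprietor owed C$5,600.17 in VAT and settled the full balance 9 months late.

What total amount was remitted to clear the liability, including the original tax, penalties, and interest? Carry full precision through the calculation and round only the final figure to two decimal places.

Penalty, months 1–5: 5 × 0.75% × C$5,600.17 = C$210.01…
Penalty, months 6–9: 4 × 1.25% × C$5,600.17 = C$280.01…
Interest: C$5,600.17 × ((1 + 0.009)^9 − 1) = C$5,600.17 × 0.0839781… = C$470.2915…
Total = C$5,600.17 + C$490.0149… + C$470.2915… = C$6,560.48

C$6,560.48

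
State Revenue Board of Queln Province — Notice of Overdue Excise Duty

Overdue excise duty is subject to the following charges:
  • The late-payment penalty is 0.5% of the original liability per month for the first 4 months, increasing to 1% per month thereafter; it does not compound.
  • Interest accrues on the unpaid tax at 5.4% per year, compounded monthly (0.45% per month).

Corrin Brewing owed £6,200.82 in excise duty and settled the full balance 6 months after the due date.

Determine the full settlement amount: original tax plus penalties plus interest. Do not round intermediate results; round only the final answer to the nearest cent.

Penalty, months 1–4: 4 × 0.5% × £6,200.82 = £124.02…
Penalty, months 5–6: 2 × 1% × £6,200.82 = £124.02…
Interest: £6,200.82 × ((1 + 0.0045)^6 − 1) = £6,200.82 × 0.0273056… = £169.3170…
Total = £6,200.82 + £248.0328 + £169.3170… = £6,618.17

£6,618.17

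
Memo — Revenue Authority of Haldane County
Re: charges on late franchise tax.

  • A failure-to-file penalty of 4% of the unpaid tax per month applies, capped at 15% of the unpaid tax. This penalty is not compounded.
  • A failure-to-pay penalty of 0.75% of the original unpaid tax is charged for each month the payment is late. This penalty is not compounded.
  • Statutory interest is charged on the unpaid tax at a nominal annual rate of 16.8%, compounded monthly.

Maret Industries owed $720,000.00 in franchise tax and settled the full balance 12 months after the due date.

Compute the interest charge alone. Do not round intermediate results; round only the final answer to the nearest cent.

Interest (16.8%/yr ÷ 12 = 1.4%/month): $720,000.00 × ((1 + 0.014)^12 − 1) = $130,722.5728…

$130,722.57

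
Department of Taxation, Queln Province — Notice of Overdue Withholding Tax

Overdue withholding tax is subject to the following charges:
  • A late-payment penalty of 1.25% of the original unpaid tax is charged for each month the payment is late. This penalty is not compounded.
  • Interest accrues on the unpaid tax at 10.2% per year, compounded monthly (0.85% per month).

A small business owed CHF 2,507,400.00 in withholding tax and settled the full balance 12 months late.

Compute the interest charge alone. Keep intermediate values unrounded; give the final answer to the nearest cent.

Interest: CHF 2,507,400.00 × ((1 + 0.0085)^12 − 1) = CHF 2,507,400.00 × 0.1069062… = CHF 268,056.6734…

CHF 268,056.67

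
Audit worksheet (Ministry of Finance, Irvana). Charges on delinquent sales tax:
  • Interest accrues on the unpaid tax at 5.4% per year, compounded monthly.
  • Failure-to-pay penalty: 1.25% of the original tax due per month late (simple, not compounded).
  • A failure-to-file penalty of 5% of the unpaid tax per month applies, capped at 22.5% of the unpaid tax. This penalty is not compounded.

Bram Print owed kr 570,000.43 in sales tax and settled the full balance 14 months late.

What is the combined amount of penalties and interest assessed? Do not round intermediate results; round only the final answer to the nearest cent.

kr 264,979.71

Failure-to-file: 14 × 5% × kr 570,000.43 = kr 399,000.30…, capped at 22.5% × kr 570,000.43 = kr 128,250.10…
Failure-to-pay penalty: 14 × 1.25% × kr 570,000.43 = kr 99,750.08…
Interest (5.4%/yr ÷ 12 = 0.45%/month): kr 570,000.43 × ((1 + 0.0045)^14 − 1) = kr 36,979.5381…
Penalties + interest = kr 228,000.1720 + kr 36,979.5381… = kr 264,979.71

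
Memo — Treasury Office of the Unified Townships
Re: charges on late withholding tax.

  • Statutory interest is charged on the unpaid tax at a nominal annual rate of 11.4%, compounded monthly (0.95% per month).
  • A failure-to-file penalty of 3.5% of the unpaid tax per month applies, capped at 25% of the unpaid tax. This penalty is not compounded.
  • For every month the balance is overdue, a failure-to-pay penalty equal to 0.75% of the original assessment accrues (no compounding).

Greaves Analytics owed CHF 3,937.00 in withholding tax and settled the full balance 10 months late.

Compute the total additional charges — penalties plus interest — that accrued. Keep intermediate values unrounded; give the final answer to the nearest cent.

CHF 1,669.94

Failure-to-file: 10 × 3.5% × CHF 3,937.00 = CHF 1,377.95, capped at 25% × CHF 3,937.00 = CHF 984.25
Failure-to-pay penalty: 10 × 0.75% × CHF 3,937.00 = CHF 295.28…
Interest: CHF 3,937.00 × ((1 + 0.0095)^10 − 1) = CHF 3,937.00 × 0.0991659… = CHF 390.4160…
Penalties + interest = CHF 1,279.5250 + CHF 390.4160… = CHF 1,669.94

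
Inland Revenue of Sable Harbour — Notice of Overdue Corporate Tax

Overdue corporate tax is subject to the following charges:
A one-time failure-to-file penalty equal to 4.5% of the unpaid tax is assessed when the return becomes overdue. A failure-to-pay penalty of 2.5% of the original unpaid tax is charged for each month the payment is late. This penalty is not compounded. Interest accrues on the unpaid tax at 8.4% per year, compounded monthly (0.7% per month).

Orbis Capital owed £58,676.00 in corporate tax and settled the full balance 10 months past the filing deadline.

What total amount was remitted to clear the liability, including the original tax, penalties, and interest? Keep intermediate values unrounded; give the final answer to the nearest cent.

Failure-to-file penalty: 4.5% × £58,676.00 = £2,640.42
Failure-to-pay penalty = 2.5% × £58,676.00 × 10 mo = £14,669.00
Interest: £58,676.00 × ((1 + 0.007)^10 − 1) = £58,676.00 × 0.0722467… = £4,239.1455…
Total = £58,676.00 + £17,309.4200 + £4,239.1455… = £80,224.57

£80,224.57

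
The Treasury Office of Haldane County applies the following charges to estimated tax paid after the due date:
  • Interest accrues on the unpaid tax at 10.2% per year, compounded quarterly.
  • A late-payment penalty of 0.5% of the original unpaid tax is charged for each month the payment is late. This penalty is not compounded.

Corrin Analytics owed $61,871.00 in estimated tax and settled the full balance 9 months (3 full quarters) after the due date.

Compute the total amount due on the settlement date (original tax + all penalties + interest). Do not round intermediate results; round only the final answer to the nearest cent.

Late-payment penalty: 9 × 0.5% × $61,871.00 = $2,784.20…
Interest (10.2%/yr ÷ 4 = 2.55%/quarter): $61,871.00 × ((1 + 0.0255)^3 − 1) = $4,854.8523…
Total = $61,871.00 + $2,784.1950 + $4,854.8523… = $69,510.05

$69,510.05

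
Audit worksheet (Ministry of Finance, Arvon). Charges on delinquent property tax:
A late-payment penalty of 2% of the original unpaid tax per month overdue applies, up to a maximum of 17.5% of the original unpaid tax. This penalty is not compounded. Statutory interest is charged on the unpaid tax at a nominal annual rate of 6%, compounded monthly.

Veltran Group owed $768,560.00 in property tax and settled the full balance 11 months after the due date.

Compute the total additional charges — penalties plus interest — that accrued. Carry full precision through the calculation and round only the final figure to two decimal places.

Penalty (uncapped): 11 × 2% × $768,560.00 = $169,083.20; cap = 17.5% × $768,560.00 = $134,498.00 → penalty = $134,498.00
Interest (6%/yr ÷ 12 = 0.5%/month): $768,560.00 × ((1 + 0.005)^11 − 1) = $43,343.5812…
Penalties + interest = $134,498.0000 + $43,343.5812… = $177,841.58

$177,841.58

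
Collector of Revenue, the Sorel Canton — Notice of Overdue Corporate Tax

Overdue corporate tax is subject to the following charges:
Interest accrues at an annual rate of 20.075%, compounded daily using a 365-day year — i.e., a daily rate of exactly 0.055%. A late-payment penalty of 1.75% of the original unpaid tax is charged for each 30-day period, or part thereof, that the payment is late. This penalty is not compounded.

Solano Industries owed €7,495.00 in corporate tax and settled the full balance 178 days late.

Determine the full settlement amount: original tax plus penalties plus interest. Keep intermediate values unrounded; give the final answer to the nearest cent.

Penalty periods: ⌈178/30⌉ = 6; penalty = 6 × 1.75% × €7,495.00 = €786.98…
Interest: €7,495.00 × ((1 + 0.00055)^178 − 1) = €7,495.00 × 0.10282281… = €770.6570…
Total = €7,495.00 + €786.9750 + €770.6570… = €9,052.63

€9,052.63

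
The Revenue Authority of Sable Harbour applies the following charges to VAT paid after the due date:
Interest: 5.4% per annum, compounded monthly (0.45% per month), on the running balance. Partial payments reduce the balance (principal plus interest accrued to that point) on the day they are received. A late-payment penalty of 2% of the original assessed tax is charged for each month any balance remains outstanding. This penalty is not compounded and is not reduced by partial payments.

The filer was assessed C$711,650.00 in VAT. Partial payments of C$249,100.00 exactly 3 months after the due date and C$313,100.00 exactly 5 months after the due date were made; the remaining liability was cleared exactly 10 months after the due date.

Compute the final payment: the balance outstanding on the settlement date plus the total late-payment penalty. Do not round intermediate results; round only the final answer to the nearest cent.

Balance at month 3: C$711,650.0000 × (1 + 0.0045)^3 = C$721,300.5726…
After C$249,100.00 payment: C$721,300.5726… − C$249,100.00 = C$472,200.5726…
Balance at month 5: C$472,200.5726… × (1 + 0.0045)^2 = C$476,459.9398…
After C$313,100.00 payment: C$476,459.9398… − C$313,100.00 = C$163,359.9398…
Balance at month 10: C$163,359.9398… × (1 + 0.0045)^5 = C$167,068.7680…
Penalty: 10 × 2% × C$711,650.00 = C$142,330.00
Final settlement = outstanding balance + penalty = C$167,068.7680… + C$142,330.00 = C$309,398.77

C$309,398.77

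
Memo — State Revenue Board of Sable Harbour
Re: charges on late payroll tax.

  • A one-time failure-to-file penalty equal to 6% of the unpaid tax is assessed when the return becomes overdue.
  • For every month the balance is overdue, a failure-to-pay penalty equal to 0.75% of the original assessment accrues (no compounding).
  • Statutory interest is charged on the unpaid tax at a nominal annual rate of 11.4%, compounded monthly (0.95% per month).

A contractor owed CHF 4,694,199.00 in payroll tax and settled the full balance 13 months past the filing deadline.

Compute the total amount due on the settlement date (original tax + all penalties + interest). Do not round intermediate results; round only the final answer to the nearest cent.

CHF 6,047,492.61

Failure-to-file penalty: 6% × CHF 4,694,199.00 = CHF 281,651.94
Failure-to-pay penalty = 0.75% × CHF 4,694,199.00 × 13 mo = CHF 457,684.40…
Interest: CHF 4,694,199.00 × ((1 + 0.0095)^13 − 1) = CHF 4,694,199.00 × 0.1307906… = CHF 613,957.2625…
Total = CHF 4,694,199.00 + CHF 739,336.3425 + CHF 613,957.2625… = CHF 6,047,492.61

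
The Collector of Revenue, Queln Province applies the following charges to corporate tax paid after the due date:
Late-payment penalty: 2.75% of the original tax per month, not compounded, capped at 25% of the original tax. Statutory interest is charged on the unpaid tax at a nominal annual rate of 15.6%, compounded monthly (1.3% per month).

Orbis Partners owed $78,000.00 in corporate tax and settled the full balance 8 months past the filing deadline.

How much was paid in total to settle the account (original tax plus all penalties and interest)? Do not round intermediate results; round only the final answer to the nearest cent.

Penalty: 8 × 2.75% × $78,000.00 = $17,160.00 (below the 25% cap of $19,500.00)
Interest: $78,000.00 × ((1 + 0.013)^8 − 1) = $78,000.00 × 0.1088571… = $8,490.8501…
Total = $78,000.00 + $17,160.0000 + $8,490.8501… = $103,650.85

$103,650.85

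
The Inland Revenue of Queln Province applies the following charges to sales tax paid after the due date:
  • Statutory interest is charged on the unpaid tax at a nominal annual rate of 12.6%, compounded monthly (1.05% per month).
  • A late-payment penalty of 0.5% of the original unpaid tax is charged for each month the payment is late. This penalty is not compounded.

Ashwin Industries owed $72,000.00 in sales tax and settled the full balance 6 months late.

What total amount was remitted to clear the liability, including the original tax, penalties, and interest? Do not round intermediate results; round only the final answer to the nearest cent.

$78,816.75

Late-payment penalty = 0.5% × $72,000.00 × 6 mo = $2,160.00
Interest: $72,000.00 × ((1 + 0.0105)^6 − 1) = $72,000.00 × 0.0646771… = $4,656.7502…
Total = $72,000.00 + $2,160.0000 + $4,656.7502… = $78,816.75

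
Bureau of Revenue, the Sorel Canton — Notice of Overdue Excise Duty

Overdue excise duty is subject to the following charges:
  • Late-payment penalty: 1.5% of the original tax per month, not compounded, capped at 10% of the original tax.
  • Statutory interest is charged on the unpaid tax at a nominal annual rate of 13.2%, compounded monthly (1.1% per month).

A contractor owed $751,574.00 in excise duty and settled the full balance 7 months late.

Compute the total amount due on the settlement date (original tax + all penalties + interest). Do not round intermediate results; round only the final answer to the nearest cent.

$886,547.75

Penalty (uncapped): 7 × 1.5% × $751,574.00 = $78,915.27; cap = 10% × $751,574.00 = $75,157.40 → penalty = $75,157.40
Interest: $751,574.00 × ((1 + 0.011)^7 − 1) = $751,574.00 × 0.0795881… = $59,816.3473…
Total = $751,574.00 + $75,157.4000 + $59,816.3473… = $886,547.75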